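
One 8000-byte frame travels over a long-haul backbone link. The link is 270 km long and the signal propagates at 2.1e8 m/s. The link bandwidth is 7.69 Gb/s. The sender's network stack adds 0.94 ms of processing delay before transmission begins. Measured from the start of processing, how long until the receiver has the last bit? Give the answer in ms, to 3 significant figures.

2.23 ms

L = 8000 × 8 = 64000 bits.
Transmission delay = L/R = 64000 / 7690000000 = 0.0083225 ms.
Propagation delay = d/s = 270000 m / 210000000 m/s = 1.28571 ms.
Plus processing delay 0.94 ms = 0.94 ms.
Total = 2.23 ms.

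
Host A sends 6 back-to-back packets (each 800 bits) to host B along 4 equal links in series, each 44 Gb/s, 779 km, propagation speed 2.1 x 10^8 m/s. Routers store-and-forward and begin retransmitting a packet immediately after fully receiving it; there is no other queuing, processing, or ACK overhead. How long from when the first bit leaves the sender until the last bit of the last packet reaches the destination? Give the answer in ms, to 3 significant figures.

14.8 ms

Per-hop transmission t_tx = L/R = 800/44000000000 = 1.81818e-05 ms.
Per-hop propagation t_prop = 779000/210000000 = 3.70952 ms.
Pipeline fill: first packet needs 4·t_tx to clear all hops; remaining 5 packets each add one t_tx.
Total = (4+6-1)·t_tx + 4·t_prop = 9·1.81818e-05 + 4·3.70952 = 14.8 ms.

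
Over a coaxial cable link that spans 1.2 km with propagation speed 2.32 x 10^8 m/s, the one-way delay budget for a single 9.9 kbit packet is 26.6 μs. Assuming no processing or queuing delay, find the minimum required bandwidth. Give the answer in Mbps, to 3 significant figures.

462 Mbps

Propagation delay = 1200 / 2.32e+08 = 5.17241 μs.
Transmission budget = 26.6 − 5.17241 = 21.4276 μs.
R ≥ L / t_tx = 9900 bits / 2.14276e-05 s = 462 Mbps.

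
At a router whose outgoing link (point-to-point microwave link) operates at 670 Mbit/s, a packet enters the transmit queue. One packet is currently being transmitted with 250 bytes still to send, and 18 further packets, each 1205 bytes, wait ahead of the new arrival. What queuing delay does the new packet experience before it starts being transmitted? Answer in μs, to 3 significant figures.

262 μs

Each queued packet: L/R = 9640/670000000 = 14.3881 μs.
18 queued → 258.985 μs.
Plus remaining 2000 bits of current packet: 2.98507 μs.
Queuing delay = 262 μs.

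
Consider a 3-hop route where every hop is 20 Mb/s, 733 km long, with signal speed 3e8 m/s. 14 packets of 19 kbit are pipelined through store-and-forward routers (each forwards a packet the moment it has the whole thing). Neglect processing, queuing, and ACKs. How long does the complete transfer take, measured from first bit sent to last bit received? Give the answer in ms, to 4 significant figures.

Per-hop transmission t_tx = L/R = 19000/20000000 = 0.95 ms.
Per-hop propagation t_prop = 733000/300000000 = 2.44333 ms.
Pipeline fill: first packet needs 3·t_tx to clear all hops; remaining 13 packets each add one t_tx.
Total = (3+14-1)·t_tx + 3·t_prop = 16·0.95 + 3·2.44333 = 22.53 ms.

22.53 ms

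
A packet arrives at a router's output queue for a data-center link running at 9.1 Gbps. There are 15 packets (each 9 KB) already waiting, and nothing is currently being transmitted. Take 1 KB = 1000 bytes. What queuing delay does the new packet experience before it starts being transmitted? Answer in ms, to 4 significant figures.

Each queued packet: L/R = 72000/9100000000 = 0.00791209 ms.
15 queued → 0.118681 ms.
Queuing delay = 0.1187 ms.

0.1187 ms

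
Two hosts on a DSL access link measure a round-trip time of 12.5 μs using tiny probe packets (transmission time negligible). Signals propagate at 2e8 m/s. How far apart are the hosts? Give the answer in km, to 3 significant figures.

One-way propagation = RTT/2 = 6.25 μs.
d = s × t = 200000000 × 6.25e-06 = 1.25 km.

1.25 km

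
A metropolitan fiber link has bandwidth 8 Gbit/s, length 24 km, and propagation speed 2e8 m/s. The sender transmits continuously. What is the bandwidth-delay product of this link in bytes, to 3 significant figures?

Propagation delay = 24000 / 200000000 = 0.00012 s.
BDP = R × t_prop = 8000000000 × 0.00012 = 960000 bits.
In bytes: 960000/8 = 120000 bytes.

120000 bytes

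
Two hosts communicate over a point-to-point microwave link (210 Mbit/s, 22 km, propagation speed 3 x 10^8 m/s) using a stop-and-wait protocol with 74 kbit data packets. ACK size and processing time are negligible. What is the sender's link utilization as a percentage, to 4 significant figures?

t_tx = L/R = 74000/210000000 = 0.000352381 s.
t_prop = 22000/300000000 = 7.33333e-05 s; RTT = 0.000146667 s.
Cycle = t_tx + RTT = 0.000499048 s.
Utilization = t_tx / cycle = 0.000352381/0.000499048 = 70.61 %.

70.61 %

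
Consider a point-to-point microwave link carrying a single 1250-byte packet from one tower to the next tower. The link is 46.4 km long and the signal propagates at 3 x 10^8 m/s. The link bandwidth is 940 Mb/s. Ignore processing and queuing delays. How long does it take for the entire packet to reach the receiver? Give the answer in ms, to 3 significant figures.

0.165 ms

L = 1250 × 8 = 10000 bits.
Transmission delay = L/R = 10000 / 940000000 = 0.0106383 ms.
Propagation delay = d/s = 46400 m / 300000000 m/s = 0.154667 ms.
Total = 0.165 ms.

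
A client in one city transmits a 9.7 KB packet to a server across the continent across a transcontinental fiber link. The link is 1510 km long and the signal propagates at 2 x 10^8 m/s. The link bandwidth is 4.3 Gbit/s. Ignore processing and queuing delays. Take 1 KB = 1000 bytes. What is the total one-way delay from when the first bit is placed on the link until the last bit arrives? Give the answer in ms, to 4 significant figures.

L = 77600 bits.
Transmission delay = L/R = 77600 / 4300000000 = 0.0180465 ms.
Propagation delay = d/s = 1510000 m / 200000000 m/s = 7.55 ms.
Total = 7.568 ms.

7.568 ms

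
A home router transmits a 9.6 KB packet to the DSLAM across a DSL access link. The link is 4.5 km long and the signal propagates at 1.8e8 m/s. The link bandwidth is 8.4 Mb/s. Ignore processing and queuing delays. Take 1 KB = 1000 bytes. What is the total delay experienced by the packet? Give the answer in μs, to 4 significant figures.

9168 μs

L = 76800 bits.
Transmission delay = L/R = 76800 / 8400000 = 9142.86 μs.
Propagation delay = d/s = 4500 m / 180000000 m/s = 25 μs.
Total = 9168 μs.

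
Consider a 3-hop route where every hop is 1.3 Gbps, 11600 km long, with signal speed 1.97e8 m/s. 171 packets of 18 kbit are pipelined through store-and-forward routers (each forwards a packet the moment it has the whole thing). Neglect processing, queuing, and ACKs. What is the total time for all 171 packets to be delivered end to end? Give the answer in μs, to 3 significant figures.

Per-hop transmission t_tx = L/R = 18000/1300000000 = 13.8462 μs.
Per-hop propagation t_prop = 11600000/197000000 = 58883.2 μs.
Pipeline fill: first packet needs 3·t_tx to clear all hops; remaining 170 packets each add one t_tx.
Total = (3+171-1)·t_tx + 3·t_prop = 173·13.8462 + 3·58883.2 = 179000 μs.

179000 μs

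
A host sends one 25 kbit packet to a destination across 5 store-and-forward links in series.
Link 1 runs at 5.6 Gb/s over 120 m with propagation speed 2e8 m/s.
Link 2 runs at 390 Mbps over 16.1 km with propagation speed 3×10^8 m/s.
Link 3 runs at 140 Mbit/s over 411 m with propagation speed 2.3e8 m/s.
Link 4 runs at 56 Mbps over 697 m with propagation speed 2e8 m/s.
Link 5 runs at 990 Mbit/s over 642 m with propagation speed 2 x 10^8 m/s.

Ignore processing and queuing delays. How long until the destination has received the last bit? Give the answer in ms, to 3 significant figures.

0.782 ms

L = 25000 bits.
Transmission delays (L/R per hop): 0.00446429, 0.0641026, 0.178571, 0.446429, 0.0252525 ms; sum = 0.718819 ms.
Propagation delays (d/s per hop): 0.0006, 0.0536667, 0.00178696, 0.003485, 0.00321 ms; sum = 0.0627486 ms.
End-to-end = 0.782 ms.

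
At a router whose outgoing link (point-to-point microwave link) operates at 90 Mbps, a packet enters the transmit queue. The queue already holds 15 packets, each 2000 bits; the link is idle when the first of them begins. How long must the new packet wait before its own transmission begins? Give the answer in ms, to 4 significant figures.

0.3333 ms

Each queued packet: L/R = 2000/90000000 = 0.0222222 ms.
15 queued → 0.333333 ms.
Queuing delay = 0.3333 ms.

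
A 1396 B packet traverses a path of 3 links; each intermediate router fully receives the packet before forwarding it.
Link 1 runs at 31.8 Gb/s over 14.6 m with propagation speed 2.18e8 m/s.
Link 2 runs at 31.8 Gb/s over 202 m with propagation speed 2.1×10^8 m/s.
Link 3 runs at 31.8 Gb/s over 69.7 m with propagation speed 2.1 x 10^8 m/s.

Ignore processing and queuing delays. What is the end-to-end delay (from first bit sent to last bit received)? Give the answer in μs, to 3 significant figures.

L = 1396 × 8 = 11168 bits.
Transmission delay per hop = L/R = 11168/31800000000 = 0.351195 μs; 3 hops → 1.05358 μs.
Propagation delays (d/s per hop): 0.0669725, 0.961905, 0.331905 μs; sum = 1.36078 μs.
End-to-end = 2.41 μs.

2.41 μs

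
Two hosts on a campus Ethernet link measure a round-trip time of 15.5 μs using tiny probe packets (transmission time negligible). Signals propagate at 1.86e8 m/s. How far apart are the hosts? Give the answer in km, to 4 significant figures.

One-way propagation = RTT/2 = 7.75 μs.
d = s × t = 186000000 × 7.75e-06 = 1.442 km.

1.442 km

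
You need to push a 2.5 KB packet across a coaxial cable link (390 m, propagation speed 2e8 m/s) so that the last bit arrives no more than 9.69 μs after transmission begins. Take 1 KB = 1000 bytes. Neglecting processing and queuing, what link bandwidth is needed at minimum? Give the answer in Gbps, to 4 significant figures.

L = 20000 bits.
Propagation delay = 390 / 200000000 = 1.95 μs.
Transmission budget = 9.69 − 1.95 = 7.74 μs.
R ≥ L / t_tx = 20000 bits / 7.74e-06 s = 2.584 Gbps.

2.584 Gbps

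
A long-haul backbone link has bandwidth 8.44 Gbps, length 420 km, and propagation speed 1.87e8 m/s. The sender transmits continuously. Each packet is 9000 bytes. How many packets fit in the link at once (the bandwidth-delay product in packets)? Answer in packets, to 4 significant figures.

263.3 packets

Propagation delay = 420000 / 187000000 = 0.00224599 s.
BDP = R × t_prop = 8.44e+09 × 0.00224599 = 18956100 bits.
In packets of 72000 bits: 263.3 packets.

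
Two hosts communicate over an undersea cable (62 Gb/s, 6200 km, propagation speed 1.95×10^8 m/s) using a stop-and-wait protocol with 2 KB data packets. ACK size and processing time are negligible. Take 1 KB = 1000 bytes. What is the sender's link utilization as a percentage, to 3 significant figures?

0.000406 %

t_tx = L/R = 16000/62000000000 = 2.58065e-07 s.
t_prop = 6200000/195000000 = 0.0317949 s; RTT = 0.0635897 s.
Cycle = t_tx + RTT = 0.06359 s.
Utilization = t_tx / cycle = 2.58065e-07/0.06359 = 0.000406 %.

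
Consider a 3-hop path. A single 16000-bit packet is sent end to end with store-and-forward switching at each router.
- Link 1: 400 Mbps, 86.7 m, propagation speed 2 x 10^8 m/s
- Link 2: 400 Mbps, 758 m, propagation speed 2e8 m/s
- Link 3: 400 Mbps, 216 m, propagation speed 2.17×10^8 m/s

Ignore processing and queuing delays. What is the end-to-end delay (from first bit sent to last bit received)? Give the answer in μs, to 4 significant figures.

125.2 μs

Transmission delay per hop = L/R = 16000/400000000 = 40 μs; 3 hops → 120 μs.
Propagation delays (d/s per hop): 0.4335, 3.79, 0.995392 μs; sum = 5.21889 μs.
End-to-end = 125.2 μs.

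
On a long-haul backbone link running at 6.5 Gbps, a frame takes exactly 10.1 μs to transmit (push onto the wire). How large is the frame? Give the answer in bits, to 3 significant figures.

65700 bits

L = R × t_tx = 6500000000 b/s × 1.01e-05 s = 65650 bits.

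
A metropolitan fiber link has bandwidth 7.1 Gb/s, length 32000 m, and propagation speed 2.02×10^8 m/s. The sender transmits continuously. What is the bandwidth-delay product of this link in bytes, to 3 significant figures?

Propagation delay = 32000 / 202000000 = 0.000158416 s.
BDP = R × t_prop = 7100000000 × 0.000158416 = 1124750 bits.
In bytes: 1124750/8 = 141000 bytes.

141000 bytes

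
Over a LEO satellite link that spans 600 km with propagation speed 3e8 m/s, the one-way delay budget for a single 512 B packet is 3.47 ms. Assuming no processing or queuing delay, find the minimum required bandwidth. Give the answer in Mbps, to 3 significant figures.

2.79 Mbps

L = 4096 bits.
Propagation delay = 600000 / 300000000 = 2 ms.
Transmission budget = 3.47 − 2 = 1.47 ms.
R ≥ L / t_tx = 4096 bits / 0.00147 s = 2.79 Mbps.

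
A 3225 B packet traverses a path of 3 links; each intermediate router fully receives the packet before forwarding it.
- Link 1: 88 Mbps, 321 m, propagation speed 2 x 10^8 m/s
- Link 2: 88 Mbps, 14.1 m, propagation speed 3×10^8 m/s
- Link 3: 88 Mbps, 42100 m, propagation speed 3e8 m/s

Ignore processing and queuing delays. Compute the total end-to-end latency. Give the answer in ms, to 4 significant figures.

1.022 ms

L = 3225 × 8 = 25800 bits.
Transmission delay per hop = L/R = 25800/88000000 = 0.293182 ms; 3 hops → 0.879545 ms.
Propagation delays (d/s per hop): 0.001605, 4.7e-05, 0.140333 ms; sum = 0.141985 ms.
End-to-end = 1.022 ms.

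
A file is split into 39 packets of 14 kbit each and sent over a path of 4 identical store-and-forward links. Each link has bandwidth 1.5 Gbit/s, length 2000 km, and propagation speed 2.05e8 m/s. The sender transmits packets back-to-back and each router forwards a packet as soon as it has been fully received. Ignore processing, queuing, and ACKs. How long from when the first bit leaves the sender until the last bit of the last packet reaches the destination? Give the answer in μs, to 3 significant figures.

39400 μs

Per-hop transmission t_tx = L/R = 14000/1500000000 = 9.33333 μs.
Per-hop propagation t_prop = 2000000/2.05e+08 = 9756.1 μs.
Pipeline fill: first packet needs 4·t_tx to clear all hops; remaining 38 packets each add one t_tx.
Total = (4+39-1)·t_tx + 4·t_prop = 42·9.33333 + 4·9756.1 = 39400 μs.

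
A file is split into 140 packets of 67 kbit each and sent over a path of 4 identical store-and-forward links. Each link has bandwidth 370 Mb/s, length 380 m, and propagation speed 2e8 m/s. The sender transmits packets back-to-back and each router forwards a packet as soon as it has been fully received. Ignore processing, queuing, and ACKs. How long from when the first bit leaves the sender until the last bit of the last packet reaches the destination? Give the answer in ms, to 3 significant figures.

25.9 ms

Per-hop transmission t_tx = L/R = 67000/370000000 = 0.181081 ms.
Per-hop propagation t_prop = 380/200000000 = 0.0019 ms.
Pipeline fill: first packet needs 4·t_tx to clear all hops; remaining 139 packets each add one t_tx.
Total = (4+140-1)·t_tx + 4·t_prop = 143·0.181081 + 4·0.0019 = 25.9 ms.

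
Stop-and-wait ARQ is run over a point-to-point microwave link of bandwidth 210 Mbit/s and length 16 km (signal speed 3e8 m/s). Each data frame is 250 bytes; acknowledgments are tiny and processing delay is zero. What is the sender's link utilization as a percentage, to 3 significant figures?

8.20 %

t_tx = L/R = 2000/210000000 = 9.52381e-06 s.
t_prop = 16000/300000000 = 5.33333e-05 s; RTT = 0.000106667 s.
Cycle = t_tx + RTT = 0.00011619 s.
Utilization = t_tx / cycle = 9.52381e-06/0.00011619 = 8.20 %.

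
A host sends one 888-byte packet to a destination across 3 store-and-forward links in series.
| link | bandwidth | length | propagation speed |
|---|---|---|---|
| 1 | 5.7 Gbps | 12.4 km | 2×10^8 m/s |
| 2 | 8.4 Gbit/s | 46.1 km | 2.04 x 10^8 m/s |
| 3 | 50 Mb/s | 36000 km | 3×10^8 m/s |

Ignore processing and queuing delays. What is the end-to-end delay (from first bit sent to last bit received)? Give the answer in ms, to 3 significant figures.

120 ms

L = 888 × 8 = 7104 bits.
Transmission delays (L/R per hop): 0.00124632, 0.000845714, 0.14208 ms; sum = 0.144172 ms.
Propagation delays (d/s per hop): 0.062, 0.22598, 120 ms; sum = 120.288 ms.
End-to-end = 120 ms.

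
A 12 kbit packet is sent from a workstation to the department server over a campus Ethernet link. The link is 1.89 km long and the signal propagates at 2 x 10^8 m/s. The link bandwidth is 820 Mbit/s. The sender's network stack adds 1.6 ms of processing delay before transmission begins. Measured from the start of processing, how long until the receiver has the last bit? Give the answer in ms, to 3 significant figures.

1.62 ms

L = 12000 bits.
Transmission delay = L/R = 12000 / 820000000 = 0.0146341 ms.
Propagation delay = d/s = 1890 m / 200000000 m/s = 0.00945 ms.
Plus processing delay 1.6 ms = 1.6 ms.
Total = 1.62 ms.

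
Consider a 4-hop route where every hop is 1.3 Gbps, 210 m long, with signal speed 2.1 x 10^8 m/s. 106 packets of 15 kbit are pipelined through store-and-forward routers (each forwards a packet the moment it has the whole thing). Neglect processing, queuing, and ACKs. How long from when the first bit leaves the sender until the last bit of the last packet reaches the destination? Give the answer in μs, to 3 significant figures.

1260 μs

Per-hop transmission t_tx = L/R = 15000/1300000000 = 11.5385 μs.
Per-hop propagation t_prop = 210/210000000 = 1 μs.
Pipeline fill: first packet needs 4·t_tx to clear all hops; remaining 105 packets each add one t_tx.
Total = (4+106-1)·t_tx + 4·t_prop = 109·11.5385 + 4·1 = 1260 μs.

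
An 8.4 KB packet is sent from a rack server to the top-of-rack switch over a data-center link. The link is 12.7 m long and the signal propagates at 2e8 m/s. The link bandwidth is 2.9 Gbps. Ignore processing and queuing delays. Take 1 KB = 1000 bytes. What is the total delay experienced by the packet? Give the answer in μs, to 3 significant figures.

23.2 μs

L = 67200 bits.
Transmission delay = L/R = 67200 / 2900000000 = 23.1724 μs.
Propagation delay = d/s = 12.7 m / 200000000 m/s = 0.0635 μs.
Total = 23.2 μs.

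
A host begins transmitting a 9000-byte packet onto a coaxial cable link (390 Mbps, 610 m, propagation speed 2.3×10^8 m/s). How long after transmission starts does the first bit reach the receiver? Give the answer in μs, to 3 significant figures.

First bit experiences only propagation delay: d/s = 610/2.3e+08 = 2.65 μs.

2.65 μs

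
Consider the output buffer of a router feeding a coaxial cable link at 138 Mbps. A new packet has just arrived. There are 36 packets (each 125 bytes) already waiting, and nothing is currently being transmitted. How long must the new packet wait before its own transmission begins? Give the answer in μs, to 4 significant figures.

260.9 μs

Each queued packet: L/R = 1000/138000000 = 7.24638 μs.
36 queued → 260.87 μs.
Queuing delay = 260.9 μs.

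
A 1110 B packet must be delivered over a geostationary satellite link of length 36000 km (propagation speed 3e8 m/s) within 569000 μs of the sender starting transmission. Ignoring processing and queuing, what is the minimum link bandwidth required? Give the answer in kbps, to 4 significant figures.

L = 8880 bits.
Propagation delay = 36000000 / 300000000 = 120000 μs.
Transmission budget = 569000 − 120000 = 449000 μs.
R ≥ L / t_tx = 8880 bits / 0.449 s = 19.78 kbps.

19.78 kbps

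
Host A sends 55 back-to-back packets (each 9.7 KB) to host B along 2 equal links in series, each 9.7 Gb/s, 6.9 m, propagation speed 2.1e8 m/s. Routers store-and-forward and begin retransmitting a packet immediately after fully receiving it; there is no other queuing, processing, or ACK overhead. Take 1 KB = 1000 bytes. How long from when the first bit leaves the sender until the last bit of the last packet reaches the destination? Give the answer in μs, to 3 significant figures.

Per-hop transmission t_tx = L/R = 77600/9700000000 = 8 μs.
Per-hop propagation t_prop = 6.9/210000000 = 0.0328571 μs.
Pipeline fill: first packet needs 2·t_tx to clear all hops; remaining 54 packets each add one t_tx.
Total = (2+55-1)·t_tx + 2·t_prop = 56·8 + 2·0.0328571 = 448 μs.

448 μs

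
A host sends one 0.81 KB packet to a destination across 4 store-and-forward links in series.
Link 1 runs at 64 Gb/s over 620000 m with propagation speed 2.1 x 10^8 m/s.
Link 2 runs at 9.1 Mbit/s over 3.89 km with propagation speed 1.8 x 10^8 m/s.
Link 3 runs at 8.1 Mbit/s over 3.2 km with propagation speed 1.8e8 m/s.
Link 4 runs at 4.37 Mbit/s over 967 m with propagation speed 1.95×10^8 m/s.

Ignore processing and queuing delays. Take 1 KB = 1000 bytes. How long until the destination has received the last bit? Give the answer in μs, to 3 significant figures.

L = 6480 bits.
Transmission delays (L/R per hop): 0.10125, 712.088, 800, 1482.84 μs; sum = 2995.03 μs.
Propagation delays (d/s per hop): 2952.38, 21.6111, 17.7778, 4.95897 μs; sum = 2996.73 μs.
End-to-end = 5990 μs.

5990 μs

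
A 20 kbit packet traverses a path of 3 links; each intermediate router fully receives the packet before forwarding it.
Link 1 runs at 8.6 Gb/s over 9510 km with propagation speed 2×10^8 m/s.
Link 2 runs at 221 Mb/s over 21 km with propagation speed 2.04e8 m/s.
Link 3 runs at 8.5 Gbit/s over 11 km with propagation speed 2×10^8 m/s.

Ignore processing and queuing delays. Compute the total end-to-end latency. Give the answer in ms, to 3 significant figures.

47.8 ms

L = 20000 bits.
Transmission delays (L/R per hop): 0.00232558, 0.0904977, 0.00235294 ms; sum = 0.0951763 ms.
Propagation delays (d/s per hop): 47.55, 0.102941, 0.055 ms; sum = 47.7079 ms.
End-to-end = 47.8 ms.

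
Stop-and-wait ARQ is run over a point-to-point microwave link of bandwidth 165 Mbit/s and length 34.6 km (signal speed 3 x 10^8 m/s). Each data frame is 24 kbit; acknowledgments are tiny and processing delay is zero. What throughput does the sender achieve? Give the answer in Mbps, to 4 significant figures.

t_tx = L/R = 24000/165000000 = 0.000145455 s.
t_prop = 34600/300000000 = 0.000115333 s; RTT = 0.000230667 s.
Cycle = t_tx + RTT = 0.000376121 s.
Throughput = L / cycle = 24000 / 0.000376121 = 63.81 Mbps.

63.81 Mbps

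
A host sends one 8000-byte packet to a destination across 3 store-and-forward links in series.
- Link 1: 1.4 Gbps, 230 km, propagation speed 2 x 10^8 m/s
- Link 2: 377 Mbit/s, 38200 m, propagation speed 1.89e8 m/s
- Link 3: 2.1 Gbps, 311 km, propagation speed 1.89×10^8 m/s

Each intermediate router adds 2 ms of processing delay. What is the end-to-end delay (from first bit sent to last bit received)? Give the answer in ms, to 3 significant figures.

L = 8000 × 8 = 64000 bits.
Transmission delays (L/R per hop): 0.0457143, 0.169761, 0.0304762 ms; sum = 0.245952 ms.
Propagation delays (d/s per hop): 1.15, 0.202116, 1.6455 ms; sum = 2.99762 ms.
Processing at 2 router(s): 2 × 2 ms = 4 ms.
End-to-end = 7.24 ms.

7.24 ms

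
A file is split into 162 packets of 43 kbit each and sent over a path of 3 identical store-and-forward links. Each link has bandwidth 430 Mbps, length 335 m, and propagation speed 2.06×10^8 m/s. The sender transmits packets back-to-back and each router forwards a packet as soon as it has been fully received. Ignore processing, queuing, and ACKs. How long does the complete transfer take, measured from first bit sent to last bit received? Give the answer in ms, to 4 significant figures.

Per-hop transmission t_tx = L/R = 43000/430000000 = 0.1 ms.
Per-hop propagation t_prop = 335/206000000 = 0.00162621 ms.
Pipeline fill: first packet needs 3·t_tx to clear all hops; remaining 161 packets each add one t_tx.
Total = (3+162-1)·t_tx + 3·t_prop = 164·0.1 + 3·0.00162621 = 16.40 ms.

16.40 ms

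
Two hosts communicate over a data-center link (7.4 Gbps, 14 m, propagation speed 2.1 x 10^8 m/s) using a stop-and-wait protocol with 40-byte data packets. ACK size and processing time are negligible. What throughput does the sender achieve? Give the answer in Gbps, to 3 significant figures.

t_tx = L/R = 320/7400000000 = 4.32432e-08 s.
t_prop = 14/210000000 = 6.66667e-08 s; RTT = 1.33333e-07 s.
Cycle = t_tx + RTT = 1.76577e-07 s.
Throughput = L / cycle = 320 / 1.76577e-07 = 1.81 Gbps.

1.81 Gbps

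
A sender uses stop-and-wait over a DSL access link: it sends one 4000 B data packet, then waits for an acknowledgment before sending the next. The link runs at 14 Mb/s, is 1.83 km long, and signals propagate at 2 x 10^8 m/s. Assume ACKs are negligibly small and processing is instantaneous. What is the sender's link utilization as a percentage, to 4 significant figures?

99.21 %

t_tx = L/R = 32000/14000000 = 0.00228571 s.
t_prop = 1830/200000000 = 9.15e-06 s; RTT = 1.83e-05 s.
Cycle = t_tx + RTT = 0.00230401 s.
Utilization = t_tx / cycle = 0.00228571/0.00230401 = 99.21 %.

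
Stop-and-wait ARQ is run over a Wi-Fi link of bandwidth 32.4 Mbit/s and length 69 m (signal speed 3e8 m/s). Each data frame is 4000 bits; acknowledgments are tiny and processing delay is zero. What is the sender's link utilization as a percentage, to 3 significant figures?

t_tx = L/R = 4000/32400000 = 0.000123457 s.
t_prop = 69/300000000 = 2.3e-07 s; RTT = 4.6e-07 s.
Cycle = t_tx + RTT = 0.000123917 s.
Utilization = t_tx / cycle = 0.000123457/0.000123917 = 99.6 %.

99.6 %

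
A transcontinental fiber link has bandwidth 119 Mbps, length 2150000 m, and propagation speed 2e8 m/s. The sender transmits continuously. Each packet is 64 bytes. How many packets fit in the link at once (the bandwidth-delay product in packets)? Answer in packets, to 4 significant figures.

Propagation delay = 2150000 / 200000000 = 0.01075 s.
BDP = R × t_prop = 119000000 × 0.01075 = 1279250 bits.
In packets of 512 bits: 2499 packets.

2499 packets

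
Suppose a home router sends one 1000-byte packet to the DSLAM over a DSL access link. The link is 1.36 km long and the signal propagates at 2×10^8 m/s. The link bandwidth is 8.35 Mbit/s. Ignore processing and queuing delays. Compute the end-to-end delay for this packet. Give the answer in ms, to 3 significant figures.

0.965 ms

L = 1000 × 8 = 8000 bits.
Transmission delay = L/R = 8000 / 8350000 = 0.958084 ms.
Propagation delay = d/s = 1360 m / 200000000 m/s = 0.0068 ms.
Total = 0.965 ms.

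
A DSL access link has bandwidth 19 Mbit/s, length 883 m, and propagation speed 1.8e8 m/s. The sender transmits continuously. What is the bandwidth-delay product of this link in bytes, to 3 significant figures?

Propagation delay = 883 / 180000000 = 4.90556e-06 s.
BDP = R × t_prop = 19000000 × 4.90556e-06 = 93.2056 bits.
In bytes: 93.2056/8 = 11.7 bytes.

11.7 bytes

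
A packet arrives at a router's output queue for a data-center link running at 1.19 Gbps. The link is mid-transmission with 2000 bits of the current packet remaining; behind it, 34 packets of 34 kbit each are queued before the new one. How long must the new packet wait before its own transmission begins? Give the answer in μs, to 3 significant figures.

Each queued packet: L/R = 34000/1190000000 = 28.5714 μs.
34 queued → 971.429 μs.
Plus remaining 2000 bits of current packet: 1.68067 μs.
Queuing delay = 973 μs.

973 μs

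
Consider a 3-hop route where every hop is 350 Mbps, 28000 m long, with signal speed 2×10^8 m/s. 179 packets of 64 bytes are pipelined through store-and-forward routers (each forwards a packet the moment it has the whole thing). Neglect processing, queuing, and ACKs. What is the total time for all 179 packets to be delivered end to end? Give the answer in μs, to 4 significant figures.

684.8 μs

Per-hop transmission t_tx = L/R = 512/350000000 = 1.46286 μs.
Per-hop propagation t_prop = 28000/200000000 = 140 μs.
Pipeline fill: first packet needs 3·t_tx to clear all hops; remaining 178 packets each add one t_tx.
Total = (3+179-1)·t_tx + 3·t_prop = 181·1.46286 + 3·140 = 684.8 μs.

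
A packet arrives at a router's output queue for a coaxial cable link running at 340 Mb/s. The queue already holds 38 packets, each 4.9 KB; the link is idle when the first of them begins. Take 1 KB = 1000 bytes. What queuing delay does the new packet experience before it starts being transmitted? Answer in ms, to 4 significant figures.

4.381 ms

Each queued packet: L/R = 39200/340000000 = 0.115294 ms.
38 queued → 4.38118 ms.
Queuing delay = 4.381 ms.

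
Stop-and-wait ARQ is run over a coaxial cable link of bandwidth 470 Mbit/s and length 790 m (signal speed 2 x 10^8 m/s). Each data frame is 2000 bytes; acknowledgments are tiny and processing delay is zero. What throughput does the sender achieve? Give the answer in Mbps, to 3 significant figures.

t_tx = L/R = 16000/470000000 = 3.40426e-05 s.
t_prop = 790/200000000 = 3.95e-06 s; RTT = 7.9e-06 s.
Cycle = t_tx + RTT = 4.19426e-05 s.
Throughput = L / cycle = 16000 / 4.19426e-05 = 381 Mbps.

381 Mbps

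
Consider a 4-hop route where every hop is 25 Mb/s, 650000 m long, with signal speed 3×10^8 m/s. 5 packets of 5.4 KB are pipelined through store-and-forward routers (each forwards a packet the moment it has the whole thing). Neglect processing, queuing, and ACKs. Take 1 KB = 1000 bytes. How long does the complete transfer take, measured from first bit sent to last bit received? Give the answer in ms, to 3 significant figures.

22.5 ms

Per-hop transmission t_tx = L/R = 43200/25000000 = 1.728 ms.
Per-hop propagation t_prop = 650000/300000000 = 2.16667 ms.
Pipeline fill: first packet needs 4·t_tx to clear all hops; remaining 4 packets each add one t_tx.
Total = (4+5-1)·t_tx + 4·t_prop = 8·1.728 + 4·2.16667 = 22.5 ms.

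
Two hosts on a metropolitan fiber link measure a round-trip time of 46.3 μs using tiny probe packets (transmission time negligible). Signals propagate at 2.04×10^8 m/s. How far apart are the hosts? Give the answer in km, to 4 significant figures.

4.723 km

One-way propagation = RTT/2 = 23.15 μs.
d = s × t = 204000000 × 2.315e-05 = 4.723 km.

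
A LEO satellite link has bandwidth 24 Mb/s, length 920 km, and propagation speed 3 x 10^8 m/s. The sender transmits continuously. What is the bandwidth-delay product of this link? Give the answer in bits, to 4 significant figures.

73600 bits

Propagation delay = 920000 / 300000000 = 0.00306667 s.
BDP = R × t_prop = 24000000 × 0.00306667 = 73600 bits.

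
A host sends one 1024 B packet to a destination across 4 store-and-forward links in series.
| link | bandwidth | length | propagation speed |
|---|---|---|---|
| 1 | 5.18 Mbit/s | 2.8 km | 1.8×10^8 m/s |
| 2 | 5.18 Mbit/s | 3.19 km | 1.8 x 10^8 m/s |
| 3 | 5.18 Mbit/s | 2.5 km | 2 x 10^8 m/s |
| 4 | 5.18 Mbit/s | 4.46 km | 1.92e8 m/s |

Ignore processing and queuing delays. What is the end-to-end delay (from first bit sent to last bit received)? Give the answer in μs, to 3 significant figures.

L = 1024 × 8 = 8192 bits.
Transmission delay per hop = L/R = 8192/5180000 = 1581.47 μs; 4 hops → 6325.87 μs.
Propagation delays (d/s per hop): 15.5556, 17.7222, 12.5, 23.2292 μs; sum = 69.0069 μs.
End-to-end = 6390 μs.

6390 μs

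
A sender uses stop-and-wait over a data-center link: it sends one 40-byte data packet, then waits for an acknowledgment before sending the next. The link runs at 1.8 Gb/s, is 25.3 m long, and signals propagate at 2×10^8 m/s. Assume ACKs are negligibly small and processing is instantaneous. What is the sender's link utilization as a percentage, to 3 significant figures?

t_tx = L/R = 320/1800000000 = 1.77778e-07 s.
t_prop = 25.3/200000000 = 1.265e-07 s; RTT = 2.53e-07 s.
Cycle = t_tx + RTT = 4.30778e-07 s.
Utilization = t_tx / cycle = 1.77778e-07/4.30778e-07 = 41.3 %.

41.3 %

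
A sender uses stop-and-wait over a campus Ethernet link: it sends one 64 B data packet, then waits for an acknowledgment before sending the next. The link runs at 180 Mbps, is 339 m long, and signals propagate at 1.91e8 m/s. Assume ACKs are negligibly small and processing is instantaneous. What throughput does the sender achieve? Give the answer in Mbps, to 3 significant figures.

80.1 Mbps

t_tx = L/R = 512/180000000 = 2.84444e-06 s.
t_prop = 339/191000000 = 1.77487e-06 s; RTT = 3.54974e-06 s.
Cycle = t_tx + RTT = 6.39418e-06 s.
Throughput = L / cycle = 512 / 6.39418e-06 = 80.1 Mbps.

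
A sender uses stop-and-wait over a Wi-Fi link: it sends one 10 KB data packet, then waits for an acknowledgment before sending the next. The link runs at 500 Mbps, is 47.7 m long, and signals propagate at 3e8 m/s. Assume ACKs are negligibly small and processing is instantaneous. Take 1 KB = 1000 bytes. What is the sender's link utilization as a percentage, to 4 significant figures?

t_tx = L/R = 80000/500000000 = 0.00016 s.
t_prop = 47.7/300000000 = 1.59e-07 s; RTT = 3.18e-07 s.
Cycle = t_tx + RTT = 0.000160318 s.
Utilization = t_tx / cycle = 0.00016/0.000160318 = 99.80 %.

99.80 %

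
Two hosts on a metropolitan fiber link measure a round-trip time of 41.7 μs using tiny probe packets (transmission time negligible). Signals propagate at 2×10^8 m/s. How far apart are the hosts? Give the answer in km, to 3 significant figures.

4.17 km

One-way propagation = RTT/2 = 20.85 μs.
d = s × t = 200000000 × 2.085e-05 = 4.17 km.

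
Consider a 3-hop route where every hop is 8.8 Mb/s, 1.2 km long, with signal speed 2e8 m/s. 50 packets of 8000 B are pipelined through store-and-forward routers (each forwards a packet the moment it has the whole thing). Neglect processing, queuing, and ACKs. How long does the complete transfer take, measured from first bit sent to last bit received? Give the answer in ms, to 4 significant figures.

Per-hop transmission t_tx = L/R = 64000/8800000 = 7.27273 ms.
Per-hop propagation t_prop = 1200/200000000 = 0.006 ms.
Pipeline fill: first packet needs 3·t_tx to clear all hops; remaining 49 packets each add one t_tx.
Total = (3+50-1)·t_tx + 3·t_prop = 52·7.27273 + 3·0.006 = 378.2 ms.

378.2 ms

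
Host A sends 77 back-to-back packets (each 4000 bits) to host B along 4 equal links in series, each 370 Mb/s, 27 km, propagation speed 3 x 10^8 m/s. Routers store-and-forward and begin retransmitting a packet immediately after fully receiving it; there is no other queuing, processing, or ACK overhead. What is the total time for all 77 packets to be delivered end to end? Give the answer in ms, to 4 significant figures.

Per-hop transmission t_tx = L/R = 4000/370000000 = 0.0108108 ms.
Per-hop propagation t_prop = 27000/300000000 = 0.09 ms.
Pipeline fill: first packet needs 4·t_tx to clear all hops; remaining 76 packets each add one t_tx.
Total = (4+77-1)·t_tx + 4·t_prop = 80·0.0108108 + 4·0.09 = 1.225 ms.

1.225 ms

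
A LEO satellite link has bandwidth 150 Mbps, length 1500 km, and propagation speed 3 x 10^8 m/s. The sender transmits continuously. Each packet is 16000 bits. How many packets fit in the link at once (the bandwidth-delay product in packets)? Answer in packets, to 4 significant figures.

46.88 packets

Propagation delay = 1500000 / 300000000 = 0.005 s.
BDP = R × t_prop = 150000000 × 0.005 = 750000 bits.
In packets of 16000 bits: 46.88 packets.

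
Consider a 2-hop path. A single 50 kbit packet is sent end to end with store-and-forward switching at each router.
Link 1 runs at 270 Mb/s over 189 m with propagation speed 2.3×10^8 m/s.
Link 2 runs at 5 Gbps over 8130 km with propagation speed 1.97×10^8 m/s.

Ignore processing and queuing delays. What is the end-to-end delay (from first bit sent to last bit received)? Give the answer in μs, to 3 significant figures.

L = 50000 bits.
Transmission delays (L/R per hop): 185.185, 10 μs; sum = 195.185 μs.
Propagation delays (d/s per hop): 0.821739, 41269 μs; sum = 41269.9 μs.
End-to-end = 41500 μs.

41500 μs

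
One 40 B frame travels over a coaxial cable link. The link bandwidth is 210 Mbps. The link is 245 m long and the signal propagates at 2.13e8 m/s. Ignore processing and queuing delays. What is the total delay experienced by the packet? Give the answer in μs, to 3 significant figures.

L = 40 × 8 = 320 bits.
Transmission delay = L/R = 320 / 210000000 = 1.52381 μs.
Propagation delay = d/s = 245 m / 213000000 m/s = 1.15023 μs.
Total = 2.67 μs.

2.67 μs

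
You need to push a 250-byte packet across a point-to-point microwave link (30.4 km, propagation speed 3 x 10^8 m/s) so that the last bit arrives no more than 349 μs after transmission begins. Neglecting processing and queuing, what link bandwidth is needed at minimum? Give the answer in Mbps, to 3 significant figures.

L = 2000 bits.
Propagation delay = 30400 / 300000000 = 101.333 μs.
Transmission budget = 349 − 101.333 = 247.667 μs.
R ≥ L / t_tx = 2000 bits / 0.000247667 s = 8.08 Mbps.

8.08 Mbps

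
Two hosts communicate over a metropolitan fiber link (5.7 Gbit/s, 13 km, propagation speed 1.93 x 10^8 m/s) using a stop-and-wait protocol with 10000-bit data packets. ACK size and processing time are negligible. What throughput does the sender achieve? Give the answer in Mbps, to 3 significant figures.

73.3 Mbps

t_tx = L/R = 10000/5700000000 = 1.75439e-06 s.
t_prop = 13000/193000000 = 6.73575e-05 s; RTT = 0.000134715 s.
Cycle = t_tx + RTT = 0.000136469 s.
Throughput = L / cycle = 10000 / 0.000136469 = 73.3 Mbps.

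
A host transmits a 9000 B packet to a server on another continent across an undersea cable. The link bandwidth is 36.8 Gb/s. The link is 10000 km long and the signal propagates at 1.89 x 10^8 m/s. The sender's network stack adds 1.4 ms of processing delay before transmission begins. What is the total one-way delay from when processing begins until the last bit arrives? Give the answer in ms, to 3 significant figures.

54.3 ms

L = 9000 × 8 = 72000 bits.
Transmission delay = L/R = 72000 / 36800000000 = 0.00195652 ms.
Propagation delay = d/s = 10000000 m / 189000000 m/s = 52.9101 ms.
Plus processing delay 1.4 ms = 1.4 ms.
Total = 54.3 ms.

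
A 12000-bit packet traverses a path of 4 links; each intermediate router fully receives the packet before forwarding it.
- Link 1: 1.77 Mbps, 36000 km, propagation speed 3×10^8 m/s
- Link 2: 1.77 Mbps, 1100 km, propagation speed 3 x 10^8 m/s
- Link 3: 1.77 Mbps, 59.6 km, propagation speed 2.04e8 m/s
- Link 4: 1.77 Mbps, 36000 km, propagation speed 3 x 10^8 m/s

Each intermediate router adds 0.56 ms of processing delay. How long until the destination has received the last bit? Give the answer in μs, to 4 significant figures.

272800 μs

Transmission delay per hop = L/R = 12000/1770000 = 6779.66 μs; 4 hops → 27118.6 μs.
Propagation delays (d/s per hop): 120000, 3666.67, 292.157, 120000 μs; sum = 243959 μs.
Processing at 3 router(s): 3 × 0.56 ms = 1680 μs.
End-to-end = 272800 μs.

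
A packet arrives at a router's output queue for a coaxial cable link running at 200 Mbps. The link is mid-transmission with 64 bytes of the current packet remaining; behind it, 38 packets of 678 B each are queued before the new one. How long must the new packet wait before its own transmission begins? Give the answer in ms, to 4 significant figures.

Each queued packet: L/R = 5424/200000000 = 0.02712 ms.
38 queued → 1.03056 ms.
Plus remaining 512 bits of current packet: 0.00256 ms.
Queuing delay = 1.033 ms.

1.033 ms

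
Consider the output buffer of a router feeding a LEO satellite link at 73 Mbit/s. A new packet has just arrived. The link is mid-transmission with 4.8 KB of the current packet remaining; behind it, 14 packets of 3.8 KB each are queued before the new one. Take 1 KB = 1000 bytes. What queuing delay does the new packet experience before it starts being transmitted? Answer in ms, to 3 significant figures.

6.36 ms

Each queued packet: L/R = 30400/73000000 = 0.416438 ms.
14 queued → 5.83014 ms.
Plus remaining 38400 bits of current packet: 0.526027 ms.
Queuing delay = 6.36 ms.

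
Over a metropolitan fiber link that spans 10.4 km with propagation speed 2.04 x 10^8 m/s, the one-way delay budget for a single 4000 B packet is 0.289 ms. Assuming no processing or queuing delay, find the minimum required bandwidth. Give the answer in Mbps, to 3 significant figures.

134 Mbps

L = 32000 bits.
Propagation delay = 10400 / 204000000 = 0.0509804 ms.
Transmission budget = 0.289 − 0.0509804 = 0.23802 ms.
R ≥ L / t_tx = 32000 bits / 0.00023802 s = 134 Mbps.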